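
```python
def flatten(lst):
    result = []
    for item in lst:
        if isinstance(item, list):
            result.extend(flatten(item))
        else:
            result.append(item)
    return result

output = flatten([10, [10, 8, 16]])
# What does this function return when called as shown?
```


flatten([10, [10, 8, 16]])
Processing each element:
  10 is not a list -> append 10
  [10, 8, 16] is a list -> flatten recursively -> [10, 8, 16]
= [10, 10, 8, 16]


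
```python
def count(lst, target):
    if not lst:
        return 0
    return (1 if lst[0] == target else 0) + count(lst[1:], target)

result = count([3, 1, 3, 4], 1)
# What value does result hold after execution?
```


count([3, 1, 3, 4], 1)
lst[0]=3 != 1: 0 + count([1, 3, 4], 1)
lst[0]=1 == 1: 1 + count([3, 4], 1)
lst[0]=3 != 1: 0 + count([4], 1)
lst[0]=4 != 1: 0 + count([], 1)
= 1


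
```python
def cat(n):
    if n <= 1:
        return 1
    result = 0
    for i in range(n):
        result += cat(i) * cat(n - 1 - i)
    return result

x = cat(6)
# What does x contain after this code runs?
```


cat(6)
= sum of cat(i) * cat(6-1-i) for i in 0..5
First compute sub-values bottom-up:
  cat(0) = 1, cat(1) = 1
  cat(2) = 1*1 + 1*1 = 2
  cat(3) = 1*2 + 1*1 + 2*1 = 5
  cat(4) = 1*5 + 1*2 + 2*1 + 5*1 = 14
  cat(5) = 1*14 + 1*5 + 2*2 + 5*1 + 14*1 = 42
Now cat(6):
  cat(0)*cat(5) = 1*42 = 42
  cat(1)*cat(4) = 1*14 = 14
  cat(2)*cat(3) = 2*5 = 10
  cat(3)*cat(2) = 5*2 = 10
  cat(4)*cat(1) = 14*1 = 14
  cat(5)*cat(0) = 42*1 = 42
= 42 + 14 + 10 + 10 + 14 + 42
= 132


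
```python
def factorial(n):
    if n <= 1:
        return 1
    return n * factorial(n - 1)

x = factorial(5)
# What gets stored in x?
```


factorial(5)
= 5 * factorial(4)
= 5 * 4 * factorial(3)
= 5 * 4 * 3 * factorial(2)
= 5 * 4 * 3 * 2 * factorial(1)
= 5 * 4 * 3 * 2 * 1
= 120


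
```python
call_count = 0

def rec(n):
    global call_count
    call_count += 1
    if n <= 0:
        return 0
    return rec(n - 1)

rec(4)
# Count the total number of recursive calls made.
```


rec(4) calls rec(3) calls ... calls rec(0)
Total calls: 4 + 1 (for base case) = 5


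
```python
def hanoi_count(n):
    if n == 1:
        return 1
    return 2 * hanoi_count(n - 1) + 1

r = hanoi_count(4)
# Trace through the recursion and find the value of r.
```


hanoi_count(4)
= 2 * hanoi_count(3) + 1
= 2 * (2 * hanoi_count(2) + 1) + 1
= 2 * (2 * (2 * hanoi_count(1) + 1) + 1) + 1
Now compute bottom-up:
hanoi_count(1) = 1
hanoi_count(2) = 2 * 1 + 1 = 3
hanoi_count(3) = 2 * 3 + 1 = 7
hanoi_count(4) = 2 * 7 + 1 = 15
= 15


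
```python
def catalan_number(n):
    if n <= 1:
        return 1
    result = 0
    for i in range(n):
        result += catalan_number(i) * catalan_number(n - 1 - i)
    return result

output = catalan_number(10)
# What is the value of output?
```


catalan_number(10)
= sum of catalan_number(i) * catalan_number(10-1-i) for i in 0..9
First compute sub-values bottom-up:
  catalan_number(0) = 1, catalan_number(1) = 1
  catalan_number(2) = 1*1 + 1*1 = 2
  catalan_number(3) = 1*2 + 1*1 + 2*1 = 5
  catalan_number(4) = 1*5 + 1*2 + 2*1 + 5*1 = 14
  catalan_number(5) = 1*14 + 1*5 + 2*2 + 5*1 + 14*1 = 42
  catalan_number(6) = 1*42 + 1*14 + 2*5 + 5*2 + 14*1 + 42*1 = 132
  catalan_number(7) = 1*132 + 1*42 + 2*14 + 5*5 + 14*2 + 42*1 + 132*1 = 429
  catalan_number(8) = 1*429 + 1*132 + 2*42 + 5*14 + 14*5 + 42*2 + 132*1 + 429*1 = 1430
  catalan_number(9) = 1*1430 + 1*429 + 2*132 + 5*42 + 14*14 + 42*5 + 132*2 + 429*1 + 1430*1 = 4862
Now catalan_number(10):
  catalan_number(0)*catalan_number(9) = 1*4862 = 4862
  catalan_number(1)*catalan_number(8) = 1*1430 = 1430
  catalan_number(2)*catalan_number(7) = 2*429 = 858
  catalan_number(3)*catalan_number(6) = 5*132 = 660
  catalan_number(4)*catalan_number(5) = 14*42 = 588
  catalan_number(5)*catalan_number(4) = 42*14 = 588
  catalan_number(6)*catalan_number(3) = 132*5 = 660
  catalan_number(7)*catalan_number(2) = 429*2 = 858
  catalan_number(8)*catalan_number(1) = 1430*1 = 1430
  catalan_number(9)*catalan_number(0) = 4862*1 = 4862
= 4862 + 1430 + 858 + 660 + 588 + 588 + 660 + 858 + 1430 + 4862
= 16796


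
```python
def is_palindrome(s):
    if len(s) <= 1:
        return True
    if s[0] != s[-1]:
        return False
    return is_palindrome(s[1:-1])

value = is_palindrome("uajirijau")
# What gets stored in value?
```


is_palindrome("uajirijau")
"uajirijau": s[0]='u' == s[-1]='u' -> is_palindrome("ajirija")
"ajirija": s[0]='a' == s[-1]='a' -> is_palindrome("jirij")
"jirij": s[0]='j' == s[-1]='j' -> is_palindrome("iri")
"iri": s[0]='i' == s[-1]='i' -> is_palindrome("r")
"r": len <= 1 -> True
= True


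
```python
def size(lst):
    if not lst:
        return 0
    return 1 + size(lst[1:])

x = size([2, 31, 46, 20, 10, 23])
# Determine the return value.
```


size([2, 31, 46, 20, 10, 23])
= 1 + size([31, 46, 20, 10, 23])
= 1 + 1 + size([46, 20, 10, 23])
= 1 + 1 + 1 + size([20, 10, 23])
= 1 + 1 + 1 + 1 + size([10, 23])
= 1 + 1 + 1 + 1 + 1 + size([23])
= 1 + 1 + 1 + 1 + 1 + 1 + size([])
= 1 + 1 + 1 + 1 + 1 + 1 + 0
= 6


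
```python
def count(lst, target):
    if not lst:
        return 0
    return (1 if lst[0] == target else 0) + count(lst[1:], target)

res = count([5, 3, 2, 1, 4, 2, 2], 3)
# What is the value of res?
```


count([5, 3, 2, 1, 4, 2, 2], 3)
lst[0]=5 != 3: 0 + count([3, 2, 1, 4, 2, 2], 3)
lst[0]=3 == 3: 1 + count([2, 1, 4, 2, 2], 3)
lst[0]=2 != 3: 0 + count([1, 4, 2, 2], 3)
lst[0]=1 != 3: 0 + count([4, 2, 2], 3)
lst[0]=4 != 3: 0 + count([2, 2], 3)
lst[0]=2 != 3: 0 + count([2], 3)
lst[0]=2 != 3: 0 + count([], 3)
= 1


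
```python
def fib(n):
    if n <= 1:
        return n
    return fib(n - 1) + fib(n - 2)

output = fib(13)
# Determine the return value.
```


fib(13)
= fib(12) + fib(11)
= (fib(11) + fib(10)) + fib(11)
Computing bottom-up: fib(0)=0, fib(1)=1, fib(2)=1, fib(3)=2, fib(4)=3, fib(5)=5, fib(6)=8, fib(7)=13, fib(8)=21, fib(9)=34, fib(10)=55, fib(11)=89, fib(12)=144, fib(13)=233
= 233


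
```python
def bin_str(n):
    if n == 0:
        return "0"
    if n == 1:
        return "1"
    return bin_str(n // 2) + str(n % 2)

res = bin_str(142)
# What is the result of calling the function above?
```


bin_str(142)
= bin_str(71) + "0"
= bin_str(35) + "1" + "0"
= bin_str(17) + "1" + "1" + "0"
= bin_str(8) + "1" + "1" + "1" + "0"
= bin_str(4) + "0" + "1" + "1" + "1" + "0"
= bin_str(2) + "0" + "0" + "1" + "1" + "1" + "0"
= bin_str(1) + "0" + "0" + "0" + "1" + "1" + "1" + "0"
= "1" + "0" + "0" + "0" + "1" + "1" + "1" + "0"
= "10001110"


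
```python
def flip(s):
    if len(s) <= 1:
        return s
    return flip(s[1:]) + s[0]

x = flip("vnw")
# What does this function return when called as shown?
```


flip("vnw")
= flip("nw") + "v"
= flip("w") + "n" + "v"
= "w" + "n" + "v"
= "wnv"


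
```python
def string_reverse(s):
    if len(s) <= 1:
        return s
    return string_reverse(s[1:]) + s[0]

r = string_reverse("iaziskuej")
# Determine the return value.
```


string_reverse("iaziskuej")
= string_reverse("aziskuej") + "i"
= string_reverse("ziskuej") + "a" + "i"
= string_reverse("iskuej") + "z" + "a" + "i"
= string_reverse("skuej") + "i" + "z" + "a" + "i"
= string_reverse("kuej") + "s" + "i" + "z" + "a" + "i"
= string_reverse("uej") + "k" + "s" + "i" + "z" + "a" + "i"
= string_reverse("ej") + "u" + "k" + "s" + "i" + "z" + "a" + "i"
= string_reverse("j") + "e" + "u" + "k" + "s" + "i" + "z" + "a" + "i"
= "j" + "e" + "u" + "k" + "s" + "i" + "z" + "a" + "i"
= "jeuksizai"


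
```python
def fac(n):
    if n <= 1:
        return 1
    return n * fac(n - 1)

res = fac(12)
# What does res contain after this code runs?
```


fac(12)
= 12 * fac(11)
= 12 * 11 * fac(10)
= 12 * 11 * 10 * fac(9)
= 12 * 11 * 10 * 9 * fac(8)
= 12 * 11 * 10 * 9 * 8 * fac(7)
= 12 * 11 * 10 * 9 * 8 * 7 * fac(6)
= 12 * 11 * 10 * 9 * 8 * 7 * 6 * fac(5)
= 12 * 11 * 10 * 9 * 8 * 7 * 6 * 5 * fac(4)
= 12 * 11 * 10 * 9 * 8 * 7 * 6 * 5 * 4 * fac(3)
= 12 * 11 * 10 * 9 * 8 * 7 * 6 * 5 * 4 * 3 * fac(2)
= 12 * 11 * 10 * 9 * 8 * 7 * 6 * 5 * 4 * 3 * 2 * fac(1)
= 12 * 11 * 10 * 9 * 8 * 7 * 6 * 5 * 4 * 3 * 2 * 1
= 479001600


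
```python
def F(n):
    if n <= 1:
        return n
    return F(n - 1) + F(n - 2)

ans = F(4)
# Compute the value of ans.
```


F(4)
= F(3) + F(2)
= (F(2) + F(1)) + F(2)
Computing bottom-up: F(0)=0, F(1)=1, F(2)=1, F(3)=2, F(4)=3
= 3


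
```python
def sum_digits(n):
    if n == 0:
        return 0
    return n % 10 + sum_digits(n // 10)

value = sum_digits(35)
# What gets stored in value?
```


sum_digits(35)
= 5 + sum_digits(3)
= 5 + 3 + sum_digits(0)
= 5 + 3 + 0
= 8


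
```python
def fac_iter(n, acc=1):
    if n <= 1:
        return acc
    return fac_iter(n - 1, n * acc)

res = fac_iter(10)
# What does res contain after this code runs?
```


fac_iter(10, 1)
= fac_iter(9, 10 * 1) = fac_iter(9, 10)
= fac_iter(8, 9 * 10) = fac_iter(8, 90)
= fac_iter(7, 8 * 90) = fac_iter(7, 720)
= fac_iter(6, 7 * 720) = fac_iter(6, 5040)
= fac_iter(5, 6 * 5040) = fac_iter(5, 30240)
= fac_iter(4, 5 * 30240) = fac_iter(4, 151200)
= fac_iter(3, 4 * 151200) = fac_iter(3, 604800)
= fac_iter(2, 3 * 604800) = fac_iter(2, 1814400)
= fac_iter(1, 2 * 1814400) = fac_iter(1, 3628800)
n <= 1, return acc = 3628800


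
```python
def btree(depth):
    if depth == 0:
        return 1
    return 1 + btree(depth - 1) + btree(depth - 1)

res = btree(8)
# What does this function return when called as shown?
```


btree(8)
= 1 + btree(7) + btree(7)
= 1 + 2 * btree(7)
btree(k) = 2^(k+1) - 1
btree(0) = 1
btree(1) = 3
btree(2) = 7
btree(3) = 15
btree(4) = 31
btree(8) = 2^9 - 1 = 511


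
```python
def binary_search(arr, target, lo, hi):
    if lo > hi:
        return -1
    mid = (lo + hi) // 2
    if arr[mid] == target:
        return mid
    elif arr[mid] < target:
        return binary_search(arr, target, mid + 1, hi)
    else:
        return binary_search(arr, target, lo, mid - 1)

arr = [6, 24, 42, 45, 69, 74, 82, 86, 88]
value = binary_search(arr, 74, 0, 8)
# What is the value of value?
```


binary_search(arr, 74, 0, 8)
lo=0, hi=8, mid=4, arr[mid]=69
69 < 74, search right half
lo=5, hi=8, mid=6, arr[mid]=82
82 > 74, search left half
lo=5, hi=5, mid=5, arr[mid]=74
arr[5] == 74, found at index 5
= 5


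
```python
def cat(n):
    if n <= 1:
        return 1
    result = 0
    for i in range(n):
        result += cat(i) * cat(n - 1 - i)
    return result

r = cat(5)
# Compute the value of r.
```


cat(5)
= sum of cat(i) * cat(5-1-i) for i in 0..4
First compute sub-values bottom-up:
  cat(0) = 1, cat(1) = 1
  cat(2) = 1*1 + 1*1 = 2
  cat(3) = 1*2 + 1*1 + 2*1 = 5
  cat(4) = 1*5 + 1*2 + 2*1 + 5*1 = 14
Now cat(5):
  cat(0)*cat(4) = 1*14 = 14
  cat(1)*cat(3) = 1*5 = 5
  cat(2)*cat(2) = 2*2 = 4
  cat(3)*cat(1) = 5*1 = 5
  cat(4)*cat(0) = 14*1 = 14
= 14 + 5 + 4 + 5 + 14
= 42


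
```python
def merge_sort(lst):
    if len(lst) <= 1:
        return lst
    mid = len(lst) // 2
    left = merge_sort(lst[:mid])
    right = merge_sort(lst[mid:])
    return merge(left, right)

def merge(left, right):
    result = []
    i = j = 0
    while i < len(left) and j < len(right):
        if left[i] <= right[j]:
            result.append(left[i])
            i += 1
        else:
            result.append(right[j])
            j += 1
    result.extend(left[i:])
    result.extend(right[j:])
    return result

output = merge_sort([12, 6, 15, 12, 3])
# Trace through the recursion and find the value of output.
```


merge_sort([12, 6, 15, 12, 3])
Split into [12, 6] and [15, 12, 3]
Left sorted: [6, 12]
Right sorted: [3, 12, 15]
Merge [6, 12] and [3, 12, 15]
= [3, 6, 12, 12, 15]


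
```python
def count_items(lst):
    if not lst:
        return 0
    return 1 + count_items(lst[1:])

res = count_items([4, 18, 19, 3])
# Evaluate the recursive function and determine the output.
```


count_items([4, 18, 19, 3])
= 1 + count_items([18, 19, 3])
= 1 + 1 + count_items([19, 3])
= 1 + 1 + 1 + count_items([3])
= 1 + 1 + 1 + 1 + count_items([])
= 1 + 1 + 1 + 1 + 0
= 4


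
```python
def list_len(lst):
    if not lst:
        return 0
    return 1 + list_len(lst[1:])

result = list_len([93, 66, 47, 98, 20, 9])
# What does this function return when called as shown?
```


list_len([93, 66, 47, 98, 20, 9])
= 1 + list_len([66, 47, 98, 20, 9])
= 1 + 1 + list_len([47, 98, 20, 9])
= 1 + 1 + 1 + list_len([98, 20, 9])
= 1 + 1 + 1 + 1 + list_len([20, 9])
= 1 + 1 + 1 + 1 + 1 + list_len([9])
= 1 + 1 + 1 + 1 + 1 + 1 + list_len([])
= 1 + 1 + 1 + 1 + 1 + 1 + 0
= 6


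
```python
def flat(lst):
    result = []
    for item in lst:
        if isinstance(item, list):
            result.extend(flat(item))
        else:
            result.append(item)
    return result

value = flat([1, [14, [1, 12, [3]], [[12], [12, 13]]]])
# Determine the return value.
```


flat([1, [14, [1, 12, [3]], [[12], [12, 13]]]])
Processing each element:
  1 is not a list -> append 1
  [14, [1, 12, [3]], [[12], [12, 13]]] is a list -> flat recursively -> [14, 1, 12, 3, 12, 12, 13]
= [1, 14, 1, 12, 3, 12, 12, 13]


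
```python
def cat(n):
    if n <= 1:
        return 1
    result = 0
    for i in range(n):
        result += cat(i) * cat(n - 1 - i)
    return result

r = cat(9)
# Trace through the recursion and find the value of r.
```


cat(9)
= sum of cat(i) * cat(9-1-i) for i in 0..8
First compute sub-values bottom-up:
  cat(0) = 1, cat(1) = 1
  cat(2) = 1*1 + 1*1 = 2
  cat(3) = 1*2 + 1*1 + 2*1 = 5
  cat(4) = 1*5 + 1*2 + 2*1 + 5*1 = 14
  cat(5) = 1*14 + 1*5 + 2*2 + 5*1 + 14*1 = 42
  cat(6) = 1*42 + 1*14 + 2*5 + 5*2 + 14*1 + 42*1 = 132
  cat(7) = 1*132 + 1*42 + 2*14 + 5*5 + 14*2 + 42*1 + 132*1 = 429
  cat(8) = 1*429 + 1*132 + 2*42 + 5*14 + 14*5 + 42*2 + 132*1 + 429*1 = 1430
Now cat(9):
  cat(0)*cat(8) = 1*1430 = 1430
  cat(1)*cat(7) = 1*429 = 429
  cat(2)*cat(6) = 2*132 = 264
  cat(3)*cat(5) = 5*42 = 210
  cat(4)*cat(4) = 14*14 = 196
  cat(5)*cat(3) = 42*5 = 210
  cat(6)*cat(2) = 132*2 = 264
  cat(7)*cat(1) = 429*1 = 429
  cat(8)*cat(0) = 1430*1 = 1430
= 1430 + 429 + 264 + 210 + 196 + 210 + 264 + 429 + 1430
= 4862


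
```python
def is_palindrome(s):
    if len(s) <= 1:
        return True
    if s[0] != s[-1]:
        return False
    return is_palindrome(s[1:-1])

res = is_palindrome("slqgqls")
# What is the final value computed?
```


is_palindrome("slqgqls")
"slqgqls": s[0]='s' == s[-1]='s' -> is_palindrome("lqgql")
"lqgql": s[0]='l' == s[-1]='l' -> is_palindrome("qgq")
"qgq": s[0]='q' == s[-1]='q' -> is_palindrome("g")
"g": len <= 1 -> True
= True


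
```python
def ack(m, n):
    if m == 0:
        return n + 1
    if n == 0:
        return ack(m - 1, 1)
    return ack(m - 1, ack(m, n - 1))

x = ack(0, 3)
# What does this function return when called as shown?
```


ack(0, 3)
m == 0: return 3 + 1 = 4
= 4


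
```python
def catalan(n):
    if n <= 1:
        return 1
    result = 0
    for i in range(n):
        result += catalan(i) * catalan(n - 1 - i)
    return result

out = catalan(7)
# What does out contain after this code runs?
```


catalan(7)
= sum of catalan(i) * catalan(7-1-i) for i in 0..6
First compute sub-values bottom-up:
  catalan(0) = 1, catalan(1) = 1
  catalan(2) = 1*1 + 1*1 = 2
  catalan(3) = 1*2 + 1*1 + 2*1 = 5
  catalan(4) = 1*5 + 1*2 + 2*1 + 5*1 = 14
  catalan(5) = 1*14 + 1*5 + 2*2 + 5*1 + 14*1 = 42
  catalan(6) = 1*42 + 1*14 + 2*5 + 5*2 + 14*1 + 42*1 = 132
Now catalan(7):
  catalan(0)*catalan(6) = 1*132 = 132
  catalan(1)*catalan(5) = 1*42 = 42
  catalan(2)*catalan(4) = 2*14 = 28
  catalan(3)*catalan(3) = 5*5 = 25
  catalan(4)*catalan(2) = 14*2 = 28
  catalan(5)*catalan(1) = 42*1 = 42
  catalan(6)*catalan(0) = 132*1 = 132
= 132 + 42 + 28 + 25 + 28 + 42 + 132
= 429


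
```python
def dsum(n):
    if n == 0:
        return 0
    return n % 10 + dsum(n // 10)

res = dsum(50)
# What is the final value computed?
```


dsum(50)
= 0 + dsum(5)
= 0 + 5 + dsum(0)
= 0 + 5 + 0
= 5


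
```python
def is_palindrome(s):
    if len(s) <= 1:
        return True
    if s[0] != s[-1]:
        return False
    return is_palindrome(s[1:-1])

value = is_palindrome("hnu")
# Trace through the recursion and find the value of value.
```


is_palindrome("hnu")
"hnu": s[0]='h' != s[-1]='u' -> False
= False


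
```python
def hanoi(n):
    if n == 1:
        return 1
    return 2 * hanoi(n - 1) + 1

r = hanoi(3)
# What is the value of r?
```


hanoi(3)
= 2 * hanoi(2) + 1
= 2 * (2 * hanoi(1) + 1) + 1
Now compute bottom-up:
hanoi(1) = 1
hanoi(2) = 2 * 1 + 1 = 3
hanoi(3) = 2 * 3 + 1 = 7
= 7


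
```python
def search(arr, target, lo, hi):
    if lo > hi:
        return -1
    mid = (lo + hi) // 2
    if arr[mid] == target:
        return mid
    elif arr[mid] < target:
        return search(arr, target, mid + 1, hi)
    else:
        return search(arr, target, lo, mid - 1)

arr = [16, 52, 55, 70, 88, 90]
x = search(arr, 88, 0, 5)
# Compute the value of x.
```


search(arr, 88, 0, 5)
lo=0, hi=5, mid=2, arr[mid]=55
55 < 88, search right half
lo=3, hi=5, mid=4, arr[mid]=88
arr[4] == 88, found at index 4
= 4


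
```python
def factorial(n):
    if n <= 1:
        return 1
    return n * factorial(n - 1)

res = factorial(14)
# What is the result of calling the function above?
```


factorial(14)
= 14 * factorial(13)
= 14 * 13 * factorial(12)
= 14 * 13 * 12 * factorial(11)
= 14 * 13 * 12 * 11 * factorial(10)
= 14 * 13 * 12 * 11 * 10 * factorial(9)
= 14 * 13 * 12 * 11 * 10 * 9 * factorial(8)
= 14 * 13 * 12 * 11 * 10 * 9 * 8 * factorial(7)
= 14 * 13 * 12 * 11 * 10 * 9 * 8 * 7 * factorial(6)
= 14 * 13 * 12 * 11 * 10 * 9 * 8 * 7 * 6 * factorial(5)
= 14 * 13 * 12 * 11 * 10 * 9 * 8 * 7 * 6 * 5 * factorial(4)
= 14 * 13 * 12 * 11 * 10 * 9 * 8 * 7 * 6 * 5 * 4 * factorial(3)
= 14 * 13 * 12 * 11 * 10 * 9 * 8 * 7 * 6 * 5 * 4 * 3 * factorial(2)
= 14 * 13 * 12 * 11 * 10 * 9 * 8 * 7 * 6 * 5 * 4 * 3 * 2 * factorial(1)
= 14 * 13 * 12 * 11 * 10 * 9 * 8 * 7 * 6 * 5 * 4 * 3 * 2 * 1
= 87178291200


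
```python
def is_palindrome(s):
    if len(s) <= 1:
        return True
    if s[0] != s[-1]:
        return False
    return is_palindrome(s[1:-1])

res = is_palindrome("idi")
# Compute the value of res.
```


is_palindrome("idi")
"idi": s[0]='i' == s[-1]='i' -> is_palindrome("d")
"d": len <= 1 -> True
= True


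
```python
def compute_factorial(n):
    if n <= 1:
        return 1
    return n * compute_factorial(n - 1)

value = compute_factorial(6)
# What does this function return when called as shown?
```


compute_factorial(6)
= 6 * compute_factorial(5)
= 6 * 5 * compute_factorial(4)
= 6 * 5 * 4 * compute_factorial(3)
= 6 * 5 * 4 * 3 * compute_factorial(2)
= 6 * 5 * 4 * 3 * 2 * compute_factorial(1)
= 6 * 5 * 4 * 3 * 2 * 1
= 720


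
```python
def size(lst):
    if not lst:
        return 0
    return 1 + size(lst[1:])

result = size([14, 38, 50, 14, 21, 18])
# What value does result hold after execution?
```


size([14, 38, 50, 14, 21, 18])
= 1 + size([38, 50, 14, 21, 18])
= 1 + 1 + size([50, 14, 21, 18])
= 1 + 1 + 1 + size([14, 21, 18])
= 1 + 1 + 1 + 1 + size([21, 18])
= 1 + 1 + 1 + 1 + 1 + size([18])
= 1 + 1 + 1 + 1 + 1 + 1 + size([])
= 1 + 1 + 1 + 1 + 1 + 1 + 0
= 6


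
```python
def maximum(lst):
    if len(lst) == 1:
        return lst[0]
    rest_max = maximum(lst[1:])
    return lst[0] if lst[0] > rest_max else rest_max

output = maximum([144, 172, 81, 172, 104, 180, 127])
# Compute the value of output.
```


maximum([144, 172, 81, 172, 104, 180, 127])
= compare 144 with maximum([172, 81, 172, 104, 180, 127])
= compare 172 with maximum([81, 172, 104, 180, 127])
= compare 81 with maximum([172, 104, 180, 127])
= compare 172 with maximum([104, 180, 127])
= compare 104 with maximum([180, 127])
= compare 180 with maximum([127])
Base: maximum([127]) = 127
compare 180 with 127: max = 180
compare 104 with 180: max = 180
compare 172 with 180: max = 180
compare 81 with 180: max = 180
compare 172 with 180: max = 180
compare 144 with 180: max = 180
= 180


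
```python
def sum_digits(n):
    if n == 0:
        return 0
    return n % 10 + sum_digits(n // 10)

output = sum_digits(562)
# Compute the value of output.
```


sum_digits(562)
= 2 + sum_digits(56)
= 2 + 6 + sum_digits(5)
= 2 + 6 + 5 + sum_digits(0)
= 2 + 6 + 5 + 0
= 13


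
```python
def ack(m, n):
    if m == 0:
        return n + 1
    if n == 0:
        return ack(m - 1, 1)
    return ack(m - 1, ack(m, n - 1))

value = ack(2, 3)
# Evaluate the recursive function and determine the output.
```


ack(2, 3)
= ack(1, ack(2, 2))
First compute ack(2, 2) = 7
= ack(1, 7)
= 9


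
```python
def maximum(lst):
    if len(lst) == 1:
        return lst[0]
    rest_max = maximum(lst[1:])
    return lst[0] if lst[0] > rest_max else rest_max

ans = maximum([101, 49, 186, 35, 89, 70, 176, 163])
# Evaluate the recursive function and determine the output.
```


maximum([101, 49, 186, 35, 89, 70, 176, 163])
= compare 101 with maximum([49, 186, 35, 89, 70, 176, 163])
= compare 49 with maximum([186, 35, 89, 70, 176, 163])
= compare 186 with maximum([35, 89, 70, 176, 163])
= compare 35 with maximum([89, 70, 176, 163])
= compare 89 with maximum([70, 176, 163])
= compare 70 with maximum([176, 163])
= compare 176 with maximum([163])
Base: maximum([163]) = 163
compare 176 with 163: max = 176
compare 70 with 176: max = 176
compare 89 with 176: max = 176
compare 35 with 176: max = 176
compare 186 with 176: max = 186
compare 49 with 186: max = 186
compare 101 with 186: max = 186
= 186


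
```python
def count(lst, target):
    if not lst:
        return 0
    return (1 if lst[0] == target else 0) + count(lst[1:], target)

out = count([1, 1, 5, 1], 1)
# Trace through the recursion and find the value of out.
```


count([1, 1, 5, 1], 1)
lst[0]=1 == 1: 1 + count([1, 5, 1], 1)
lst[0]=1 == 1: 1 + count([5, 1], 1)
lst[0]=5 != 1: 0 + count([1], 1)
lst[0]=1 == 1: 1 + count([], 1)
= 3


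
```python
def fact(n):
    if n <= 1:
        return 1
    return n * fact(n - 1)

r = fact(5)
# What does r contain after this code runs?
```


fact(5)
= 5 * fact(4)
= 5 * 4 * fact(3)
= 5 * 4 * 3 * fact(2)
= 5 * 4 * 3 * 2 * fact(1)
= 5 * 4 * 3 * 2 * 1
= 120


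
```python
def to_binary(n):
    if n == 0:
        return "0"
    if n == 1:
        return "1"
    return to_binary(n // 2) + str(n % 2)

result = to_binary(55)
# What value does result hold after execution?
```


to_binary(55)
= to_binary(27) + "1"
= to_binary(13) + "1" + "1"
= to_binary(6) + "1" + "1" + "1"
= to_binary(3) + "0" + "1" + "1" + "1"
= to_binary(1) + "1" + "0" + "1" + "1" + "1"
= "1" + "1" + "0" + "1" + "1" + "1"
= "110111"


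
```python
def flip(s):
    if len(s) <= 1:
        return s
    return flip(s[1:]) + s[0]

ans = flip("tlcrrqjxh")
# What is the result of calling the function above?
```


flip("tlcrrqjxh")
= flip("lcrrqjxh") + "t"
= flip("crrqjxh") + "l" + "t"
= flip("rrqjxh") + "c" + "l" + "t"
= flip("rqjxh") + "r" + "c" + "l" + "t"
= flip("qjxh") + "r" + "r" + "c" + "l" + "t"
= flip("jxh") + "q" + "r" + "r" + "c" + "l" + "t"
= flip("xh") + "j" + "q" + "r" + "r" + "c" + "l" + "t"
= flip("h") + "x" + "j" + "q" + "r" + "r" + "c" + "l" + "t"
= "h" + "x" + "j" + "q" + "r" + "r" + "c" + "l" + "t"
= "hxjqrrclt"


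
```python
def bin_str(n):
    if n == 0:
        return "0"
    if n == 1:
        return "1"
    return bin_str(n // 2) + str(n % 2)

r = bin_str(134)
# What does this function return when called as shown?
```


bin_str(134)
= bin_str(67) + "0"
= bin_str(33) + "1" + "0"
= bin_str(16) + "1" + "1" + "0"
= bin_str(8) + "0" + "1" + "1" + "0"
= bin_str(4) + "0" + "0" + "1" + "1" + "0"
= bin_str(2) + "0" + "0" + "0" + "1" + "1" + "0"
= bin_str(1) + "0" + "0" + "0" + "0" + "1" + "1" + "0"
= "1" + "0" + "0" + "0" + "0" + "1" + "1" + "0"
= "10000110"


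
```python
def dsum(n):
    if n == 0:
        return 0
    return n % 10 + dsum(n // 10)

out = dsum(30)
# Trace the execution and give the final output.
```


dsum(30)
= 0 + dsum(3)
= 0 + 3 + dsum(0)
= 0 + 3 + 0
= 3


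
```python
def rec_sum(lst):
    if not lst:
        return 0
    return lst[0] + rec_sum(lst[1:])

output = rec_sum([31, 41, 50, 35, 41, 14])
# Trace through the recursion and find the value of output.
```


rec_sum([31, 41, 50, 35, 41, 14])
= 31 + rec_sum([41, 50, 35, 41, 14])
= 31 + 41 + rec_sum([50, 35, 41, 14])
= 31 + 41 + 50 + rec_sum([35, 41, 14])
= 31 + 41 + 50 + 35 + rec_sum([41, 14])
= 31 + 41 + 50 + 35 + 41 + rec_sum([14])
= 31 + 41 + 50 + 35 + 41 + 14 + rec_sum([])
= 31 + 41 + 50 + 35 + 41 + 14 + 0
= 212


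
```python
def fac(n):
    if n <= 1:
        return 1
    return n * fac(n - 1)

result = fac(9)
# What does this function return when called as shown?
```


fac(9)
= 9 * fac(8)
= 9 * 8 * fac(7)
= 9 * 8 * 7 * fac(6)
= 9 * 8 * 7 * 6 * fac(5)
= 9 * 8 * 7 * 6 * 5 * fac(4)
= 9 * 8 * 7 * 6 * 5 * 4 * fac(3)
= 9 * 8 * 7 * 6 * 5 * 4 * 3 * fac(2)
= 9 * 8 * 7 * 6 * 5 * 4 * 3 * 2 * fac(1)
= 9 * 8 * 7 * 6 * 5 * 4 * 3 * 2 * 1
= 362880


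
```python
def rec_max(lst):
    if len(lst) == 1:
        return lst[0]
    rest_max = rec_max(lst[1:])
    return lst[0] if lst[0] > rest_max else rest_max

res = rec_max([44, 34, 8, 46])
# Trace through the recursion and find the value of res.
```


rec_max([44, 34, 8, 46])
= compare 44 with rec_max([34, 8, 46])
= compare 34 with rec_max([8, 46])
= compare 8 with rec_max([46])
Base: rec_max([46]) = 46
compare 8 with 46: max = 46
compare 34 with 46: max = 46
compare 44 with 46: max = 46
= 46


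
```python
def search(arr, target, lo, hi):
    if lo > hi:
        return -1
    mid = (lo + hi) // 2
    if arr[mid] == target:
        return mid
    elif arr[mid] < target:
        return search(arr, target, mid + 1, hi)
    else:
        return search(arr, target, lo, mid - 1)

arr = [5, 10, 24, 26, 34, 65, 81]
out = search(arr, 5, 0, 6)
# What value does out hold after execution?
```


search(arr, 5, 0, 6)
lo=0, hi=6, mid=3, arr[mid]=26
26 > 5, search left half
lo=0, hi=2, mid=1, arr[mid]=10
10 > 5, search left half
lo=0, hi=0, mid=0, arr[mid]=5
arr[0] == 5, found at index 0
= 0


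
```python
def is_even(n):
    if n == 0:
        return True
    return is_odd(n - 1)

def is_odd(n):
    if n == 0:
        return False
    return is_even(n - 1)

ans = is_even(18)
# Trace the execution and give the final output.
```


is_even(18)
= is_odd(17)
= is_even(16)
= is_odd(15)
= is_even(14)
= is_odd(13)
= is_even(12)
= is_odd(11)
= is_even(10)
= is_odd(9)
= is_even(8)
= is_odd(7)
= is_even(6)
= is_odd(5)
= is_even(4)
= is_odd(3)
= is_even(2)
= is_odd(1)
= is_even(0)
n == 0: return True
= True


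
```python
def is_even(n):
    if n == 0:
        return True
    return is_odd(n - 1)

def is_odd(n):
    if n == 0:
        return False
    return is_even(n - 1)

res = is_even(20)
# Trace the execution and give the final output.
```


is_even(20)
= is_odd(19)
= is_even(18)
= is_odd(17)
= is_even(16)
= is_odd(15)
= is_even(14)
= is_odd(13)
= is_even(12)
= is_odd(11)
= is_even(10)
= is_odd(9)
= is_even(8)
= is_odd(7)
= is_even(6)
= is_odd(5)
= is_even(4)
= is_odd(3)
= is_even(2)
= is_odd(1)
= is_even(0)
n == 0: return True
= True


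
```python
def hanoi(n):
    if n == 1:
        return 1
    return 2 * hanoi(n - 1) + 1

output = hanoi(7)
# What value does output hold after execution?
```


hanoi(7)
= 2 * hanoi(6) + 1
= 2 * (2 * hanoi(5) + 1) + 1
= 2 * (2 * (2 * hanoi(4) + 1) + 1) + 1
= 2 * (2 * (2 * (2 * hanoi(3) + 1) + 1) + 1) + 1
= 2 * (2 * (2 * (2 * (2 * hanoi(2) + 1) + 1) + 1) + 1) + 1
= 2 * (2 * (2 * (2 * (2 * (2 * hanoi(1) + 1) + 1) + 1) + 1) + 1) + 1
Now compute bottom-up:
hanoi(1) = 1
hanoi(2) = 2 * 1 + 1 = 3
hanoi(3) = 2 * 3 + 1 = 7
hanoi(4) = 2 * 7 + 1 = 15
hanoi(5) = 2 * 15 + 1 = 31
hanoi(6) = 2 * 31 + 1 = 63
hanoi(7) = 2 * 63 + 1 = 127
= 127


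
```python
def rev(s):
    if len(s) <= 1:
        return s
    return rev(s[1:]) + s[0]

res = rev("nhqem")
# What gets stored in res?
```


rev("nhqem")
= rev("hqem") + "n"
= rev("qem") + "h" + "n"
= rev("em") + "q" + "h" + "n"
= rev("m") + "e" + "q" + "h" + "n"
= "m" + "e" + "q" + "h" + "n"
= "meqhn"


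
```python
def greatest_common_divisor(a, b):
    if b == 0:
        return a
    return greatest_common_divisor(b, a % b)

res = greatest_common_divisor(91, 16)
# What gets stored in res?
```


greatest_common_divisor(91, 16)
= greatest_common_divisor(16, 91 % 16) = greatest_common_divisor(16, 11)
= greatest_common_divisor(11, 16 % 11) = greatest_common_divisor(11, 5)
= greatest_common_divisor(5, 11 % 5) = greatest_common_divisor(5, 1)
= greatest_common_divisor(1, 5 % 1) = greatest_common_divisor(1, 0)
b == 0, return a = 1


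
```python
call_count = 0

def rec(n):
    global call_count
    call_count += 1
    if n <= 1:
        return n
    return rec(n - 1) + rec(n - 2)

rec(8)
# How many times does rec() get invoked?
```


rec(8) calls rec(7) and rec(6); each non-base call branches into two more.
Let C(k) = total number of calls made by rec(k), including the call to rec(k) itself.
Base cases: C(0) = 1, C(1) = 1
Recurrence: C(k) = 1 + C(k-1) + C(k-2)
  C(2) = 1 + C(1) + C(0) = 1 + 1 + 1 = 3
  C(3) = 1 + C(2) + C(1) = 1 + 3 + 1 = 5
  C(4) = 1 + C(3) + C(2) = 1 + 5 + 3 = 9
  C(5) = 1 + C(4) + C(3) = 1 + 9 + 5 = 15
  C(6) = 1 + C(5) + C(4) = 1 + 15 + 9 = 25
  C(7) = 1 + C(6) + C(5) = 1 + 25 + 15 = 41
  C(8) = 1 + C(7) + C(6) = 1 + 41 + 25 = 67
Total calls = C(8) = 67


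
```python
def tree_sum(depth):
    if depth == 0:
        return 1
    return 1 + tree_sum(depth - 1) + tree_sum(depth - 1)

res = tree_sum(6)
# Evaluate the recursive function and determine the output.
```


tree_sum(6)
= 1 + tree_sum(5) + tree_sum(5)
= 1 + 2 * tree_sum(5)
tree_sum(k) = 2^(k+1) - 1
tree_sum(0) = 1
tree_sum(1) = 3
tree_sum(2) = 7
tree_sum(3) = 15
tree_sum(4) = 31
tree_sum(6) = 2^7 - 1 = 127


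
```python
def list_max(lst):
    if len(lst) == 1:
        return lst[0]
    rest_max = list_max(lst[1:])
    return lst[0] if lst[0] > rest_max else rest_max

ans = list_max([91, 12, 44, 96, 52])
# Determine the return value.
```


list_max([91, 12, 44, 96, 52])
= compare 91 with list_max([12, 44, 96, 52])
= compare 12 with list_max([44, 96, 52])
= compare 44 with list_max([96, 52])
= compare 96 with list_max([52])
Base: list_max([52]) = 52
compare 96 with 52: max = 96
compare 44 with 96: max = 96
compare 12 with 96: max = 96
compare 91 with 96: max = 96
= 96


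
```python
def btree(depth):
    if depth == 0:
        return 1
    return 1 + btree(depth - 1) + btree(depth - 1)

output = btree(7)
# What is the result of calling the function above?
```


btree(7)
= 1 + btree(6) + btree(6)
= 1 + 2 * btree(6)
btree(k) = 2^(k+1) - 1
btree(0) = 1
btree(1) = 3
btree(2) = 7
btree(3) = 15
btree(4) = 31
btree(7) = 2^8 - 1 = 255


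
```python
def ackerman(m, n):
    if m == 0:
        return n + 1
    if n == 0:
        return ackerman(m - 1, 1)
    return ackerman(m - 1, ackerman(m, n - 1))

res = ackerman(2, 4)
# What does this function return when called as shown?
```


ackerman(2, 4)
= ackerman(1, ackerman(2, 3))
First compute ackerman(2, 3) = 9
= ackerman(1, 9)
= 11


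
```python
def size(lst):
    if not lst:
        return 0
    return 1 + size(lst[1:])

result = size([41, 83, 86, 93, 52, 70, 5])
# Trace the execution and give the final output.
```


size([41, 83, 86, 93, 52, 70, 5])
= 1 + size([83, 86, 93, 52, 70, 5])
= 1 + 1 + size([86, 93, 52, 70, 5])
= 1 + 1 + 1 + size([93, 52, 70, 5])
= 1 + 1 + 1 + 1 + size([52, 70, 5])
= 1 + 1 + 1 + 1 + 1 + size([70, 5])
= 1 + 1 + 1 + 1 + 1 + 1 + size([5])
= 1 + 1 + 1 + 1 + 1 + 1 + 1 + size([])
= 1 + 1 + 1 + 1 + 1 + 1 + 1 + 0
= 7


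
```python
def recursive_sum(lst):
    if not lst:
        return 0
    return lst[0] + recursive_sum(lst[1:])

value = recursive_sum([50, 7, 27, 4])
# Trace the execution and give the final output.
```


recursive_sum([50, 7, 27, 4])
= 50 + recursive_sum([7, 27, 4])
= 50 + 7 + recursive_sum([27, 4])
= 50 + 7 + 27 + recursive_sum([4])
= 50 + 7 + 27 + 4 + recursive_sum([])
= 50 + 7 + 27 + 4 + 0
= 88


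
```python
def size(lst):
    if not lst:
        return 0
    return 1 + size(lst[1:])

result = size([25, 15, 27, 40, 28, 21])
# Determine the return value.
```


size([25, 15, 27, 40, 28, 21])
= 1 + size([15, 27, 40, 28, 21])
= 1 + 1 + size([27, 40, 28, 21])
= 1 + 1 + 1 + size([40, 28, 21])
= 1 + 1 + 1 + 1 + size([28, 21])
= 1 + 1 + 1 + 1 + 1 + size([21])
= 1 + 1 + 1 + 1 + 1 + 1 + size([])
= 1 + 1 + 1 + 1 + 1 + 1 + 0
= 6


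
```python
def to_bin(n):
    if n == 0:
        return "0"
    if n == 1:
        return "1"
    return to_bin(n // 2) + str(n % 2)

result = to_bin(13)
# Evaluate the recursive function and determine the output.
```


to_bin(13)
= to_bin(6) + "1"
= to_bin(3) + "0" + "1"
= to_bin(1) + "1" + "0" + "1"
= "1" + "1" + "0" + "1"
= "1101"


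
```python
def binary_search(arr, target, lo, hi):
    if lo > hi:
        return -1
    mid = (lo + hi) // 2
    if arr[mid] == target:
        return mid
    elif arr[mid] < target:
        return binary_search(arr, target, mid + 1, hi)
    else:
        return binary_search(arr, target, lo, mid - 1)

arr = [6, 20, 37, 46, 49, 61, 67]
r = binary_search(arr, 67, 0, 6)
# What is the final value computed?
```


binary_search(arr, 67, 0, 6)
lo=0, hi=6, mid=3, arr[mid]=46
46 < 67, search right half
lo=4, hi=6, mid=5, arr[mid]=61
61 < 67, search right half
lo=6, hi=6, mid=6, arr[mid]=67
arr[6] == 67, found at index 6
= 6


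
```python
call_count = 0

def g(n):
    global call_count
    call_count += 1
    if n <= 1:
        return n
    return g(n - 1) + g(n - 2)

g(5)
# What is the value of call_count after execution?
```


g(5) calls g(4) and g(3); each non-base call branches into two more.
Let C(k) = total number of calls made by g(k), including the call to g(k) itself.
Base cases: C(0) = 1, C(1) = 1
Recurrence: C(k) = 1 + C(k-1) + C(k-2)
  C(2) = 1 + C(1) + C(0) = 1 + 1 + 1 = 3
  C(3) = 1 + C(2) + C(1) = 1 + 3 + 1 = 5
  C(4) = 1 + C(3) + C(2) = 1 + 5 + 3 = 9
  C(5) = 1 + C(4) + C(3) = 1 + 9 + 5 = 15
Total calls = C(5) = 15


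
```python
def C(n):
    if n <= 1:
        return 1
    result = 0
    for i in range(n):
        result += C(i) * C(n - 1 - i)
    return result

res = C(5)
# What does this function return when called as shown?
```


C(5)
= sum of C(i) * C(5-1-i) for i in 0..4
First compute sub-values bottom-up:
  C(0) = 1, C(1) = 1
  C(2) = 1*1 + 1*1 = 2
  C(3) = 1*2 + 1*1 + 2*1 = 5
  C(4) = 1*5 + 1*2 + 2*1 + 5*1 = 14
Now C(5):
  C(0)*C(4) = 1*14 = 14
  C(1)*C(3) = 1*5 = 5
  C(2)*C(2) = 2*2 = 4
  C(3)*C(1) = 5*1 = 5
  C(4)*C(0) = 14*1 = 14
= 14 + 5 + 4 + 5 + 14
= 42


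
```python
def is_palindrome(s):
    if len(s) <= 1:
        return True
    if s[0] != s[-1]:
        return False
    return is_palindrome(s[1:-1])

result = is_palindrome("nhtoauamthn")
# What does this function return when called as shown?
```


is_palindrome("nhtoauamthn")
"nhtoauamthn": s[0]='n' == s[-1]='n' -> is_palindrome("htoauamth")
"htoauamth": s[0]='h' == s[-1]='h' -> is_palindrome("toauamt")
"toauamt": s[0]='t' == s[-1]='t' -> is_palindrome("oauam")
"oauam": s[0]='o' != s[-1]='m' -> False
= False


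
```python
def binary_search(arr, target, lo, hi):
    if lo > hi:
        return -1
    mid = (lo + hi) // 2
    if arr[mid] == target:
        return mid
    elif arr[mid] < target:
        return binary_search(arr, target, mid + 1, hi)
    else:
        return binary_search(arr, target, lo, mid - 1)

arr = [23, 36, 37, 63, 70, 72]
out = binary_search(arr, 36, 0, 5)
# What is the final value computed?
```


binary_search(arr, 36, 0, 5)
lo=0, hi=5, mid=2, arr[mid]=37
37 > 36, search left half
lo=0, hi=1, mid=0, arr[mid]=23
23 < 36, search right half
lo=1, hi=1, mid=1, arr[mid]=36
arr[1] == 36, found at index 1
= 1


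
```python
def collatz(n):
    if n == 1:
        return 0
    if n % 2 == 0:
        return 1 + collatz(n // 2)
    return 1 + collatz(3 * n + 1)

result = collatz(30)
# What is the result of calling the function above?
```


collatz(30)
30 is even -> collatz(15)
15 is odd -> 3*15+1 = 46 -> collatz(46)
46 is even -> collatz(23)
23 is odd -> 3*23+1 = 70 -> collatz(70)
70 is even -> collatz(35)
35 is odd -> 3*35+1 = 106 -> collatz(106)
106 is even -> collatz(53)
53 is odd -> 3*53+1 = 160 -> collatz(160)
160 is even -> collatz(80)
80 is even -> collatz(40)
40 is even -> collatz(20)
20 is even -> collatz(10)
10 is even -> collatz(5)
5 is odd -> 3*5+1 = 16 -> collatz(16)
16 is even -> collatz(8)
8 is even -> collatz(4)
4 is even -> collatz(2)
2 is even -> collatz(1)
Reached 1 after 18 steps
= 18


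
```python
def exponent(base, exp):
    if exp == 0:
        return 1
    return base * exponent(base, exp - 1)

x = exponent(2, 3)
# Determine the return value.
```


exponent(2, 3)
= 2 * exponent(2, 2)
= 2 * 2 * exponent(2, 1)
= 2 * 2 * 2 * exponent(2, 0)
= 2 * 2 * 2 * 1
= 8


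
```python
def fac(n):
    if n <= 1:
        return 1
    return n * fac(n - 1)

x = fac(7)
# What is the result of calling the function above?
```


fac(7)
= 7 * fac(6)
= 7 * 6 * fac(5)
= 7 * 6 * 5 * fac(4)
= 7 * 6 * 5 * 4 * fac(3)
= 7 * 6 * 5 * 4 * 3 * fac(2)
= 7 * 6 * 5 * 4 * 3 * 2 * fac(1)
= 7 * 6 * 5 * 4 * 3 * 2 * 1
= 5040


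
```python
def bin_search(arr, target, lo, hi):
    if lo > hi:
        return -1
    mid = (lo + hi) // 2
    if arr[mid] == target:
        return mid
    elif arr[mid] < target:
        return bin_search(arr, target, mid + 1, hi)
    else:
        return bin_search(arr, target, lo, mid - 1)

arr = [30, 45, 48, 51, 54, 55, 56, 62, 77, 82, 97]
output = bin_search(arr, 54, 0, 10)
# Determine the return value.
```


bin_search(arr, 54, 0, 10)
lo=0, hi=10, mid=5, arr[mid]=55
55 > 54, search left half
lo=0, hi=4, mid=2, arr[mid]=48
48 < 54, search right half
lo=3, hi=4, mid=3, arr[mid]=51
51 < 54, search right half
lo=4, hi=4, mid=4, arr[mid]=54
arr[4] == 54, found at index 4
= 4


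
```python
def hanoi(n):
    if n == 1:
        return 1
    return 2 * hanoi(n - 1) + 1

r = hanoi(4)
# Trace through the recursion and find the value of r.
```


hanoi(4)
= 2 * hanoi(3) + 1
= 2 * (2 * hanoi(2) + 1) + 1
= 2 * (2 * (2 * hanoi(1) + 1) + 1) + 1
Now compute bottom-up:
hanoi(1) = 1
hanoi(2) = 2 * 1 + 1 = 3
hanoi(3) = 2 * 3 + 1 = 7
hanoi(4) = 2 * 7 + 1 = 15
= 15


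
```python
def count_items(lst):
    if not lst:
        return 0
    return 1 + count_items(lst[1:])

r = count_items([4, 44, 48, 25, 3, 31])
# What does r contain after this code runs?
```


count_items([4, 44, 48, 25, 3, 31])
= 1 + count_items([44, 48, 25, 3, 31])
= 1 + 1 + count_items([48, 25, 3, 31])
= 1 + 1 + 1 + count_items([25, 3, 31])
= 1 + 1 + 1 + 1 + count_items([3, 31])
= 1 + 1 + 1 + 1 + 1 + count_items([31])
= 1 + 1 + 1 + 1 + 1 + 1 + count_items([])
= 1 + 1 + 1 + 1 + 1 + 1 + 0
= 6


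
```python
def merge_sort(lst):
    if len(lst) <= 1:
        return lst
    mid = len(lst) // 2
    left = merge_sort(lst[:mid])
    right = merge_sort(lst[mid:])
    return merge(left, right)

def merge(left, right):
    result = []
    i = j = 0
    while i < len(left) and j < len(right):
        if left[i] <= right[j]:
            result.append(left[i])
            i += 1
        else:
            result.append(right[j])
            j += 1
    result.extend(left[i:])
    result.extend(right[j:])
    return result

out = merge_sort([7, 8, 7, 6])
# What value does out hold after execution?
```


merge_sort([7, 8, 7, 6])
Split into [7, 8] and [7, 6]
Left sorted: [7, 8]
Right sorted: [6, 7]
Merge [7, 8] and [6, 7]
= [6, 7, 7, 8]


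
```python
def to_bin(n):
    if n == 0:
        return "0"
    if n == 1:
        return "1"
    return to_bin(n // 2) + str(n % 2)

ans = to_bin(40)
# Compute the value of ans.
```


to_bin(40)
= to_bin(20) + "0"
= to_bin(10) + "0" + "0"
= to_bin(5) + "0" + "0" + "0"
= to_bin(2) + "1" + "0" + "0" + "0"
= to_bin(1) + "0" + "1" + "0" + "0" + "0"
= "1" + "0" + "1" + "0" + "0" + "0"
= "101000"


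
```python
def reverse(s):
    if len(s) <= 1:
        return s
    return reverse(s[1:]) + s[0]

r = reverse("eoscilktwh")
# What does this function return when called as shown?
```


reverse("eoscilktwh")
= reverse("oscilktwh") + "e"
= reverse("scilktwh") + "o" + "e"
= reverse("cilktwh") + "s" + "o" + "e"
= reverse("ilktwh") + "c" + "s" + "o" + "e"
= reverse("lktwh") + "i" + "c" + "s" + "o" + "e"
= reverse("ktwh") + "l" + "i" + "c" + "s" + "o" + "e"
= reverse("twh") + "k" + "l" + "i" + "c" + "s" + "o" + "e"
= reverse("wh") + "t" + "k" + "l" + "i" + "c" + "s" + "o" + "e"
= reverse("h") + "w" + "t" + "k" + "l" + "i" + "c" + "s" + "o" + "e"
= "h" + "w" + "t" + "k" + "l" + "i" + "c" + "s" + "o" + "e"
= "hwtklicsoe"
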